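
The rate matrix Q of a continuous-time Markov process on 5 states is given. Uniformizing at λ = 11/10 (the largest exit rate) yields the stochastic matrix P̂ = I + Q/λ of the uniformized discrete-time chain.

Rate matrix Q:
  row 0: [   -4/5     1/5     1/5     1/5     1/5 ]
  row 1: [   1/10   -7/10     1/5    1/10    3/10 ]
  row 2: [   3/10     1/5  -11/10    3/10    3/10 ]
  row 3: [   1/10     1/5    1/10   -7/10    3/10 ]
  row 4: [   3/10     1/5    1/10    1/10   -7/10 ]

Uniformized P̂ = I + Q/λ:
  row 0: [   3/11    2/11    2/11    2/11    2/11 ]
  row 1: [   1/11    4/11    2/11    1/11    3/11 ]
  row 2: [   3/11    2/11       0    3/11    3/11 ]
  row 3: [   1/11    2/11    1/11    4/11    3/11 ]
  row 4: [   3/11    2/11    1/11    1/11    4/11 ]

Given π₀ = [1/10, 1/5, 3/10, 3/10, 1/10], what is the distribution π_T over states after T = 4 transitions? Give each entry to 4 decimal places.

π = [0.1994, 0.2222, 0.1184, 0.1797, 0.2803]

t=0: π = [0.1000, 0.2000, 0.3000, 0.3000, 0.1000]
t=1: π = [0.1818, 0.2182, 0.0909, 0.2364, 0.2727]
t=2: π = [0.1901, 0.2215, 0.1190, 0.1884, 0.2810]
t=3: π = [0.1982, 0.2221, 0.1175, 0.1812, 0.2810]
t=4: π = [0.1994, 0.2222, 0.1184, 0.1797, 0.2803]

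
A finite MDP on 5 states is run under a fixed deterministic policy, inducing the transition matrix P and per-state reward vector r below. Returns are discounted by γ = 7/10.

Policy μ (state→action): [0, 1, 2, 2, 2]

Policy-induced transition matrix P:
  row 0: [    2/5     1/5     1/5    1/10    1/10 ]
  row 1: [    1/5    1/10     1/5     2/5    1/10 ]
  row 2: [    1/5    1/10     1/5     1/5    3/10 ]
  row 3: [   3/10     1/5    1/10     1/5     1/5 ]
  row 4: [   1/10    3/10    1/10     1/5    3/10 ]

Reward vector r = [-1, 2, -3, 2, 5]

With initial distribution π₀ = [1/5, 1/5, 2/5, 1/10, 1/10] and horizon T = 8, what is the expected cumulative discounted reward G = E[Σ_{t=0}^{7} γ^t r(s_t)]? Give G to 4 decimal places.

G = 1.9027

t=0: π = [0.2000, 0.2000, 0.4000, 0.1000, 0.1000], E[r] = -0.3000, γ^t·E[r] = -0.300000, running G = -0.300000
t=1: π = [0.2400, 0.1500, 0.1800, 0.2200, 0.2100], E[r] = 1.0100, γ^t·E[r] = 0.707000, running G = 0.407000
t=2: π = [0.2490, 0.1880, 0.1570, 0.2060, 0.2000], E[r] = 1.0680, γ^t·E[r] = 0.523320, running G = 0.930320
t=3: π = [0.2504, 0.1855, 0.1594, 0.2127, 0.1920], E[r] = 1.0278, γ^t·E[r] = 0.352535, running G = 1.282855
t=4: π = [0.2522, 0.1847, 0.1595, 0.2121, 0.1916], E[r] = 1.0206, γ^t·E[r] = 0.245034, running G = 1.527889
t=5: π = [0.2525, 0.1847, 0.1596, 0.2117, 0.1914], E[r] = 1.0186, γ^t·E[r] = 0.171201, running G = 1.699090
t=6: π = [0.2525, 0.1847, 0.1597, 0.2117, 0.1914], E[r] = 1.0181, γ^t·E[r] = 0.119784, running G = 1.818874
t=7: π = [0.2525, 0.1847, 0.1597, 0.2117, 0.1914], E[r] = 1.0181, γ^t·E[r] = 0.083844, running G = 1.902718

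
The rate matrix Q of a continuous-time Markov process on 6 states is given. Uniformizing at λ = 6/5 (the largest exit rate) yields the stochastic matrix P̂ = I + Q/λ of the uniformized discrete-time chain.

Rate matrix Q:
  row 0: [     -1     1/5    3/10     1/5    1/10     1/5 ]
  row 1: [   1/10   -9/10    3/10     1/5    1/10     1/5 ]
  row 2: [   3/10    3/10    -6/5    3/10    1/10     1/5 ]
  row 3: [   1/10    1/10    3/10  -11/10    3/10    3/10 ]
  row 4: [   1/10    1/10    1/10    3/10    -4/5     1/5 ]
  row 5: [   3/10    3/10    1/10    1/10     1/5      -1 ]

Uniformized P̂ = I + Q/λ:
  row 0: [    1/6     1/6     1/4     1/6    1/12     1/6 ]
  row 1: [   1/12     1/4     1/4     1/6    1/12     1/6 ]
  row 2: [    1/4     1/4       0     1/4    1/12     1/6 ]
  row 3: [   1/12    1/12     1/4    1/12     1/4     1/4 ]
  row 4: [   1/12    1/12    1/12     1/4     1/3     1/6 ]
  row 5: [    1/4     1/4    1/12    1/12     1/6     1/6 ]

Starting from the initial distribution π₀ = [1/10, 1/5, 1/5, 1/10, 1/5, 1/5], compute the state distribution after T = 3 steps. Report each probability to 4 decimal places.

t=0: π = [0.1000, 0.2000, 0.2000, 0.1000, 0.2000, 0.2000]
t=1: π = [0.1583, 0.1917, 0.1333, 0.1750, 0.1667, 0.1750]
t=2: π = [0.1479, 0.1799, 0.1597, 0.1625, 0.1688, 0.1813]
t=3: π = [0.1525, 0.1825, 0.1517, 0.1654, 0.1677, 0.1802]

π = [0.1525, 0.1825, 0.1517, 0.1654, 0.1677, 0.1802]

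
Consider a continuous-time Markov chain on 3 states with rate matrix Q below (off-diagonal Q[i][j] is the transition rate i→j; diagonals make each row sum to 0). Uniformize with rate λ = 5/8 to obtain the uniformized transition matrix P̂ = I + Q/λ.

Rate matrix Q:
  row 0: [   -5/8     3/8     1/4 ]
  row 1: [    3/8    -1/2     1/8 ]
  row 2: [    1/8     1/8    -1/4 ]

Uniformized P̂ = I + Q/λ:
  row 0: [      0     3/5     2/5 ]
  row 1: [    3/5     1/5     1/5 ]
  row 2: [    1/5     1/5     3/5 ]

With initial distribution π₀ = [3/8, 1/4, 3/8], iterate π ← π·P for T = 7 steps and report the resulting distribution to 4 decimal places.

t=0: π = [0.3750, 0.2500, 0.3750]
t=1: π = [0.2250, 0.3500, 0.4250]
t=2: π = [0.2950, 0.2900, 0.4150]
t=3: π = [0.2570, 0.3180, 0.4250]
t=4: π = [0.2758, 0.3028, 0.4214]
t=5: π = [0.2660, 0.3103, 0.4237]
t=6: π = [0.2709, 0.3064, 0.4227]
t=7: π = [0.2684, 0.3084, 0.4233]

π = [0.2684, 0.3084, 0.4233]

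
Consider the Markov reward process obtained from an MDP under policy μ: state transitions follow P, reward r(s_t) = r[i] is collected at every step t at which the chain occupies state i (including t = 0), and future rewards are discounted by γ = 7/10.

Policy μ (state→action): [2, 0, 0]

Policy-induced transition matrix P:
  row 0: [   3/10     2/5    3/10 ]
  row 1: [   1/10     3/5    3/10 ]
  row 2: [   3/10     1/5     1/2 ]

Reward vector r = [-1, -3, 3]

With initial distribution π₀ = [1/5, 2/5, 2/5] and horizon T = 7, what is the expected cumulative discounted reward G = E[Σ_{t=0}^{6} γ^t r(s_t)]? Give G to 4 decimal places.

t=0: π = [0.2000, 0.4000, 0.4000], E[r] = -0.2000, γ^t·E[r] = -0.200000, running G = -0.200000
t=1: π = [0.2200, 0.4000, 0.3800], E[r] = -0.2800, γ^t·E[r] = -0.196000, running G = -0.396000
t=2: π = [0.2200, 0.4040, 0.3760], E[r] = -0.3040, γ^t·E[r] = -0.148960, running G = -0.544960
t=3: π = [0.2192, 0.4056, 0.3752], E[r] = -0.3104, γ^t·E[r] = -0.106467, running G = -0.651427
t=4: π = [0.2189, 0.4061, 0.3750], E[r] = -0.3120, γ^t·E[r] = -0.074911, running G = -0.726338
t=5: π = [0.2188, 0.4062, 0.3750], E[r] = -0.3124, γ^t·E[r] = -0.052502, running G = -0.778841
t=6: π = [0.2188, 0.4062, 0.3750], E[r] = -0.3125, γ^t·E[r] = -0.036762, running G = -0.815603

G = -0.8156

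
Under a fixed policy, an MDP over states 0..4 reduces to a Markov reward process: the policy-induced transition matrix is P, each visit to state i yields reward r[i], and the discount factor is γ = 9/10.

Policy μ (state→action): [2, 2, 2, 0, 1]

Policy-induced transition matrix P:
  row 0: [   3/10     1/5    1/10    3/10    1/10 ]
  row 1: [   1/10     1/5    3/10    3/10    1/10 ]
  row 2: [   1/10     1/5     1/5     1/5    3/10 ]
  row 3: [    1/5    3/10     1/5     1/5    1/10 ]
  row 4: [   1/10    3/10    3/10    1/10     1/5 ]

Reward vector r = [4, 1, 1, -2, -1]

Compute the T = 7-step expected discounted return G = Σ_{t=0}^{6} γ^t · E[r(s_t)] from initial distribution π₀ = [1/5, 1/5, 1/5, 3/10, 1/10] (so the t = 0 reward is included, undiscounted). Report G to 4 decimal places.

t=0: π = [0.2000, 0.2000, 0.2000, 0.3000, 0.1000], E[r] = 0.5000, γ^t·E[r] = 0.500000, running G = 0.500000
t=1: π = [0.1700, 0.2400, 0.2100, 0.2300, 0.1500], E[r] = 0.5200, γ^t·E[r] = 0.468000, running G = 0.968000
t=2: π = [0.1570, 0.2380, 0.2220, 0.2260, 0.1570], E[r] = 0.4790, γ^t·E[r] = 0.387990, running G = 1.355990
t=3: π = [0.1540, 0.2383, 0.2238, 0.2238, 0.1601], E[r] = 0.4704, γ^t·E[r] = 0.342922, running G = 1.698912
t=4: π = [0.1532, 0.2384, 0.2244, 0.2232, 0.1608], E[r] = 0.4683, γ^t·E[r] = 0.307278, running G = 2.006189
t=5: π = [0.1530, 0.2384, 0.2246, 0.2231, 0.1610], E[r] = 0.4677, γ^t·E[r] = 0.276175, running G = 2.282364
t=6: π = [0.1529, 0.2384, 0.2246, 0.2230, 0.1610], E[r] = 0.4675, γ^t·E[r] = 0.248475, running G = 2.530839

G = 2.5308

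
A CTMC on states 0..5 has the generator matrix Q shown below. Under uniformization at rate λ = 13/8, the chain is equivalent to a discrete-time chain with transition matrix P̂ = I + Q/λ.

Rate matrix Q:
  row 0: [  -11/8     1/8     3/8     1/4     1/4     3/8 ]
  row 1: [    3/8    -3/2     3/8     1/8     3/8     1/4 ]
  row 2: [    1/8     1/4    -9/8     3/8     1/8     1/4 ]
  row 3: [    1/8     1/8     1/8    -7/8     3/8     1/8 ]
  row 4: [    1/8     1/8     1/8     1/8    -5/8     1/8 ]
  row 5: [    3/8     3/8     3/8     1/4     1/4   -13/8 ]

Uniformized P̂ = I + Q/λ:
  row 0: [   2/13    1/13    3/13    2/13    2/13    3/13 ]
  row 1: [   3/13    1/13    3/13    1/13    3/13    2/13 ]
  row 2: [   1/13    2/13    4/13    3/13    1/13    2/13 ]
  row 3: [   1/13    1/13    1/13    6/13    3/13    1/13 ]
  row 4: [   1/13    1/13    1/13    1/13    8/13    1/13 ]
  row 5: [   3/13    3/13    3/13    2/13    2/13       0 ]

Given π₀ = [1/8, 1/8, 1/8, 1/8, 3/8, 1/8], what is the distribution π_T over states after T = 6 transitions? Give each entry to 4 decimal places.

t=0: π = [0.1250, 0.1250, 0.1250, 0.1250, 0.3750, 0.1250]
t=1: π = [0.1250, 0.1058, 0.1635, 0.1635, 0.3365, 0.1058]
t=2: π = [0.1191, 0.1058, 0.1664, 0.1827, 0.3173, 0.1087]
t=3: π = [0.1191, 0.1065, 0.1666, 0.1903, 0.3097, 0.1078]
t=4: π = [0.1190, 0.1063, 0.1667, 0.1932, 0.3068, 0.1080]
t=5: π = [0.1190, 0.1064, 0.1667, 0.1943, 0.3057, 0.1079]
t=6: π = [0.1190, 0.1063, 0.1667, 0.1948, 0.3052, 0.1079]

π = [0.1190, 0.1063, 0.1667, 0.1948, 0.3052, 0.1079]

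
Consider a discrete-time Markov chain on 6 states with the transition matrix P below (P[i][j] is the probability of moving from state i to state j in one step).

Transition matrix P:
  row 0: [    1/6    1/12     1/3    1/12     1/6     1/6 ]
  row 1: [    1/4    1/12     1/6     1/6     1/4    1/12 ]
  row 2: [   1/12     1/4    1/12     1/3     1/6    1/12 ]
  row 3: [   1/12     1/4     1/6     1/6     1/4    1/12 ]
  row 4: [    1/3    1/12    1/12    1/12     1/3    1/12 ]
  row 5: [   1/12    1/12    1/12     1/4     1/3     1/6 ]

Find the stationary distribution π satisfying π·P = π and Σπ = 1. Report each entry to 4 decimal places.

π = [0.1844, 0.1366, 0.1546, 0.1651, 0.2517, 0.1077]

Balance equations π_j = Σ_i π_i·P[i][j]:
  π_0 = 1/6·π_0 + 1/4·π_1 + 1/12·π_2 + 1/12·π_3 + 1/3·π_4 + 1/12·π_5
  π_1 = 1/12·π_0 + 1/12·π_1 + 1/4·π_2 + 1/4·π_3 + 1/12·π_4 + 1/12·π_5
  π_2 = 1/3·π_0 + 1/6·π_1 + 1/12·π_2 + 1/6·π_3 + 1/12·π_4 + 1/12·π_5
  π_3 = 1/12·π_0 + 1/6·π_1 + 1/3·π_2 + 1/6·π_3 + 1/12·π_4 + 1/4·π_5
  π_4 = 1/6·π_0 + 1/4·π_1 + 1/6·π_2 + 1/4·π_3 + 1/3·π_4 + 1/3·π_5
  normalize: π_0 + π_1 + π_2 + π_3 + π_4 + π_5 = 1
Solving the linear system gives exactly π = [23335/126551, 34575/253102, 19561/126551, 41777/253102, 31853/126551, 13626/126551].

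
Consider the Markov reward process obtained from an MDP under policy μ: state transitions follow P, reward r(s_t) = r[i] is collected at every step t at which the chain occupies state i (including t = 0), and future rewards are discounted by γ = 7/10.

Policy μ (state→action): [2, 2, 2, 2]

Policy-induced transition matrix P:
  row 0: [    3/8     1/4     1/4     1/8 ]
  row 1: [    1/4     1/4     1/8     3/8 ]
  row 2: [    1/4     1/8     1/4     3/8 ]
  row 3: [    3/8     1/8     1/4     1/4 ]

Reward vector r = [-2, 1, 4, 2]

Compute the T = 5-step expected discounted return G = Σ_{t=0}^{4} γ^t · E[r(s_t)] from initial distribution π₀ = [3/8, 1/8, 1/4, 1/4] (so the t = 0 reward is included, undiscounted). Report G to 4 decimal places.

t=0: π = [0.3750, 0.1250, 0.2500, 0.2500], E[r] = 0.8750, γ^t·E[r] = 0.875000, running G = 0.875000
t=1: π = [0.3281, 0.1875, 0.2344, 0.2500], E[r] = 0.9688, γ^t·E[r] = 0.678125, running G = 1.553125
t=2: π = [0.3223, 0.1895, 0.2266, 0.2617], E[r] = 0.9746, γ^t·E[r] = 0.477559, running G = 2.030684
t=3: π = [0.3230, 0.1890, 0.2263, 0.2617], E[r] = 0.9717, γ^t·E[r] = 0.333286, running G = 2.363970
t=4: π = [0.3231, 0.1890, 0.2264, 0.2615], E[r] = 0.9714, γ^t·E[r] = 0.233234, running G = 2.597204

G = 2.5972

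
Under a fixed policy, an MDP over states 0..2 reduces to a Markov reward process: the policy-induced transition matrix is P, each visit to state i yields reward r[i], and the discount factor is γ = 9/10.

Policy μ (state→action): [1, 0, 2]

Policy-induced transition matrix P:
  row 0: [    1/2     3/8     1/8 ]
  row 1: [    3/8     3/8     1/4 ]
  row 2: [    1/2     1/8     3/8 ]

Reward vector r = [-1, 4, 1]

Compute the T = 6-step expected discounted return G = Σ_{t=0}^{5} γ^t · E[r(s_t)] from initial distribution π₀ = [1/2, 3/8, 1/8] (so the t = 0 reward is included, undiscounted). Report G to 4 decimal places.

t=0: π = [0.5000, 0.3750, 0.1250], E[r] = 1.1250, γ^t·E[r] = 1.125000, running G = 1.125000
t=1: π = [0.4531, 0.3438, 0.2031], E[r] = 1.1250, γ^t·E[r] = 1.012500, running G = 2.137500
t=2: π = [0.4570, 0.3242, 0.2188], E[r] = 1.0586, γ^t·E[r] = 0.857461, running G = 2.994961
t=3: π = [0.4595, 0.3203, 0.2202], E[r] = 1.0420, γ^t·E[r] = 0.759612, running G = 3.754573
t=4: π = [0.4600, 0.3199, 0.2201], E[r] = 1.0399, γ^t·E[r] = 0.682290, running G = 4.436863
t=5: π = [0.4600, 0.3200, 0.2200], E[r] = 1.0399, γ^t·E[r] = 0.614061, running G = 5.050923

G = 5.0509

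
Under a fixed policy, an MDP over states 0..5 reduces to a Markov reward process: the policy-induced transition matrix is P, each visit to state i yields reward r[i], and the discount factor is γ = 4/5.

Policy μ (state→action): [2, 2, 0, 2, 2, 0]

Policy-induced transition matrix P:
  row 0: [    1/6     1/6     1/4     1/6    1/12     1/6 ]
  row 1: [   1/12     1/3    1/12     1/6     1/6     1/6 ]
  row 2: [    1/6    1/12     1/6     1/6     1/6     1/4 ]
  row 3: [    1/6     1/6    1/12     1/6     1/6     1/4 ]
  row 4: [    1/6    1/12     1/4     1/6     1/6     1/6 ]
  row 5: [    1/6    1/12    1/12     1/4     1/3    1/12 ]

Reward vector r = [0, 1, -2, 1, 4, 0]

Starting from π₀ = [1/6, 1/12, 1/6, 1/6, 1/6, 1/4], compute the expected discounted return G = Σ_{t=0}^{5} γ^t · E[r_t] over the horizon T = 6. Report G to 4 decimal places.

G = 2.6429

t=0: π = [0.1667, 0.0833, 0.1667, 0.1667, 0.1667, 0.2500], E[r] = 0.5833, γ^t·E[r] = 0.583333, running G = 0.583333
t=1: π = [0.1597, 0.1319, 0.1528, 0.1875, 0.1944, 0.1736], E[r] = 0.7917, γ^t·E[r] = 0.633333, running G = 1.216667
t=2: π = [0.1557, 0.1453, 0.1551, 0.1811, 0.1823, 0.1806], E[r] = 0.7454, γ^t·E[r] = 0.477037, running G = 1.693704
t=3: π = [0.1546, 0.1477, 0.1526, 0.1817, 0.1838, 0.1796], E[r] = 0.7594, γ^t·E[r] = 0.388815, running G = 2.082519
t=4: π = [0.1544, 0.1483, 0.1524, 0.1816, 0.1837, 0.1796], E[r] = 0.7599, γ^t·E[r] = 0.311274, running G = 2.393793
t=5: π = [0.1543, 0.1484, 0.1524, 0.1816, 0.1837, 0.1795], E[r] = 0.7602, γ^t·E[r] = 0.249097, running G = 2.642889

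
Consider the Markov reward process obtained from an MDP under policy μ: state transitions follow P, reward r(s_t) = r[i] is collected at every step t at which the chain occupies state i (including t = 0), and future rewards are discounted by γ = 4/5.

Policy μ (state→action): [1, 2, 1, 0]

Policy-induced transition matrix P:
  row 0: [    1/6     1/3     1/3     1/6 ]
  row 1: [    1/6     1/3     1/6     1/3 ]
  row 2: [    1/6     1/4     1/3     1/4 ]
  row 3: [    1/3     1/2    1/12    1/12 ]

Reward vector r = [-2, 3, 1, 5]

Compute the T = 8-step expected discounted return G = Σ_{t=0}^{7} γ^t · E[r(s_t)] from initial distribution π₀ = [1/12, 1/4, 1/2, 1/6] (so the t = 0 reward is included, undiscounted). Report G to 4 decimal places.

t=0: π = [0.0833, 0.2500, 0.5000, 0.1667], E[r] = 1.9167, γ^t·E[r] = 1.916667, running G = 1.916667
t=1: π = [0.1944, 0.3194, 0.2500, 0.2361], E[r] = 2.0000, γ^t·E[r] = 1.600000, running G = 3.516667
t=2: π = [0.2060, 0.3519, 0.2211, 0.2211], E[r] = 1.9699, γ^t·E[r] = 1.260741, running G = 4.777407
t=3: π = [0.2035, 0.3518, 0.2194, 0.2253], E[r] = 1.9942, γ^t·E[r] = 1.021037, running G = 5.798444
t=4: π = [0.2042, 0.3526, 0.2184, 0.2248], E[r] = 1.9918, γ^t·E[r] = 0.815822, running G = 6.614267
t=5: π = [0.2041, 0.3526, 0.2184, 0.2249], E[r] = 1.9924, γ^t·E[r] = 0.652868, running G = 7.267135
t=6: π = [0.2041, 0.3526, 0.2183, 0.2249], E[r] = 1.9923, γ^t·E[r] = 0.522282, running G = 7.789416
t=7: π = [0.2041, 0.3526, 0.2183, 0.2249], E[r] = 1.9924, γ^t·E[r] = 0.417828, running G = 8.207244

G = 8.2072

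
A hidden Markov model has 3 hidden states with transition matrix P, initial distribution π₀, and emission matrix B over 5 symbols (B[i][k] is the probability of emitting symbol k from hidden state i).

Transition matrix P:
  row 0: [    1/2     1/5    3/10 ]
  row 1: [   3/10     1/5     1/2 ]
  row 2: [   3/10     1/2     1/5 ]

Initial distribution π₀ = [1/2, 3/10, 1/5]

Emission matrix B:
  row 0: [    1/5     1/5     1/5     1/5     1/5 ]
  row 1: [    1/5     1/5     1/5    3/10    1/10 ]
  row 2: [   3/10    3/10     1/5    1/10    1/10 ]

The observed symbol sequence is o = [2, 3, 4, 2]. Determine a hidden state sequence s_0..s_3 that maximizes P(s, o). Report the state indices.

path = [0, 0, 0, 0]

t=0: δ = [1.000e-01, 6.000e-02, 4.000e-02]  (obs o_0=2)
t=1: δ = [1.000e-02, 6.000e-03, 3.000e-03]  ψ = [0, 0, 0]  (obs o_1=3)
t=2: δ = [1.000e-03, 2.000e-04, 3.000e-04]  ψ = [0, 0, 0]  (obs o_2=4)
t=3: δ = [1.000e-04, 4.000e-05, 6.000e-05]  ψ = [0, 0, 0]  (obs o_3=2)
backtrack: best end state = 0; path = [0, 0, 0, 0]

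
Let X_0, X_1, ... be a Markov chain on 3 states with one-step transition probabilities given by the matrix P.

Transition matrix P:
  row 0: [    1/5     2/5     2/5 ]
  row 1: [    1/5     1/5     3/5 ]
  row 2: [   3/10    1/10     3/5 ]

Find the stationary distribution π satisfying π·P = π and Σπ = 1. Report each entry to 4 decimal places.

Balance equations π_j = Σ_i π_i·P[i][j]:
  π_0 = 1/5·π_0 + 1/5·π_1 + 3/10·π_2
  π_1 = 2/5·π_0 + 1/5·π_1 + 1/10·π_2
  normalize: π_0 + π_1 + π_2 = 1
Solving the linear system gives exactly π = [13/51, 10/51, 28/51].

π = [0.2549, 0.1961, 0.5490]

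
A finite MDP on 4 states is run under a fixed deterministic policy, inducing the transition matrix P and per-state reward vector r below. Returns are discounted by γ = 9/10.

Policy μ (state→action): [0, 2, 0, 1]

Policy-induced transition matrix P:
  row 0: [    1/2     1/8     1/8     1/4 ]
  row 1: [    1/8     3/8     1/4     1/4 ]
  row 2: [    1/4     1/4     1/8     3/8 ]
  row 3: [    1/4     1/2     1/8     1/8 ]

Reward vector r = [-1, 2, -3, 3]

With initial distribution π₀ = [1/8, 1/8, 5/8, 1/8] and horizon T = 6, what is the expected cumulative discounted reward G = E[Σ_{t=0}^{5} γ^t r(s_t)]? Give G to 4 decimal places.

t=0: π = [0.1250, 0.1250, 0.6250, 0.1250], E[r] = -1.3750, γ^t·E[r] = -1.375000, running G = -1.375000
t=1: π = [0.2656, 0.2813, 0.1406, 0.3125], E[r] = 0.8125, γ^t·E[r] = 0.731250, running G = -0.643750
t=2: π = [0.2813, 0.3301, 0.1602, 0.2285], E[r] = 0.5840, γ^t·E[r] = 0.473027, running G = -0.170723
t=3: π = [0.2791, 0.3132, 0.1663, 0.2415], E[r] = 0.5730, γ^t·E[r] = 0.417716, running G = 0.246993
t=4: π = [0.2806, 0.3146, 0.1642, 0.2406], E[r] = 0.5780, γ^t·E[r] = 0.379228, running G = 0.626221
t=5: π = [0.2808, 0.3144, 0.1643, 0.2404], E[r] = 0.5763, γ^t·E[r] = 0.340316, running G = 0.966537

G = 0.9665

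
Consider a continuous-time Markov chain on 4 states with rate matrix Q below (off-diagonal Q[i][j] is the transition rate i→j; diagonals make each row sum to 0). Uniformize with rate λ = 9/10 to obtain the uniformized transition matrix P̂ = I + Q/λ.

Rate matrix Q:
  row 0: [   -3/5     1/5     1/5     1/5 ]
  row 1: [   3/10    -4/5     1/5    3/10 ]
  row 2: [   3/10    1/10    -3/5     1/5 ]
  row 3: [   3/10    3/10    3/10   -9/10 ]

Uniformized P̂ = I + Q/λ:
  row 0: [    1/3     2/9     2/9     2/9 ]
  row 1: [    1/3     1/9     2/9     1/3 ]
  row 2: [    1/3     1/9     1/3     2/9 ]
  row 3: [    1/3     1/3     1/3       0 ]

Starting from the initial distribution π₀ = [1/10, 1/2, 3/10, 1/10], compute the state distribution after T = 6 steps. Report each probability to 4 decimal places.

π = [0.3333, 0.1925, 0.2750, 0.1992]

t=0: π = [0.1000, 0.5000, 0.3000, 0.1000]
t=1: π = [0.3333, 0.1444, 0.2667, 0.2556]
t=2: π = [0.3333, 0.2049, 0.2802, 0.1815]
t=3: π = [0.3333, 0.1885, 0.2735, 0.2047]
t=4: π = [0.3333, 0.1936, 0.2754, 0.1977]
t=5: π = [0.3333, 0.1921, 0.2748, 0.1998]
t=6: π = [0.3333, 0.1925, 0.2750, 0.1992]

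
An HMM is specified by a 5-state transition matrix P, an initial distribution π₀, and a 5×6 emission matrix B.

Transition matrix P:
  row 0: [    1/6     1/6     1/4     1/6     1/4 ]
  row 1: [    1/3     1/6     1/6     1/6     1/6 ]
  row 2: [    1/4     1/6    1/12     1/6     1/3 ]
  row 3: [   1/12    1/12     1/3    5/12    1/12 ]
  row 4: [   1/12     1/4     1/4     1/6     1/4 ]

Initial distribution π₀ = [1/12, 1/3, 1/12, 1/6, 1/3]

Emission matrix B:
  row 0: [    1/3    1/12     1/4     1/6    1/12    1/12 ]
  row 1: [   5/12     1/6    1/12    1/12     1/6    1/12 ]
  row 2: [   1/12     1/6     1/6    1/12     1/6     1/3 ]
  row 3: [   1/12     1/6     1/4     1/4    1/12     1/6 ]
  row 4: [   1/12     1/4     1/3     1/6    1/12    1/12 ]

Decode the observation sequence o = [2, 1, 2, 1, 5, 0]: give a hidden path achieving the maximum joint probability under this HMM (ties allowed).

t=0: δ = [2.083e-02, 2.778e-02, 1.389e-02, 4.167e-02, 1.111e-01]  (obs o_0=2)
t=1: δ = [7.716e-04, 4.630e-03, 4.630e-03, 3.086e-03, 6.944e-03]  ψ = [1, 4, 4, 4, 4]  (obs o_1=1)
t=2: δ = [3.858e-04, 1.447e-04, 2.894e-04, 3.215e-04, 5.787e-04]  ψ = [1, 4, 4, 3, 4]  (obs o_2=2)
t=3: δ = [6.028e-06, 2.411e-05, 2.411e-05, 2.233e-05, 3.617e-05]  ψ = [2, 4, 4, 3, 4]  (obs o_3=1)
t=4: δ = [6.698e-07, 7.535e-07, 3.014e-06, 1.550e-06, 7.535e-07]  ψ = [1, 4, 4, 3, 4]  (obs o_4=5)
t=5: δ = [2.512e-07, 2.093e-07, 4.307e-08, 5.384e-08, 8.372e-08]  ψ = [2, 2, 3, 3, 2]  (obs o_5=0)
backtrack: best end state = 0; path = [4, 4, 4, 4, 2, 0]

path = [4, 4, 4, 4, 2, 0]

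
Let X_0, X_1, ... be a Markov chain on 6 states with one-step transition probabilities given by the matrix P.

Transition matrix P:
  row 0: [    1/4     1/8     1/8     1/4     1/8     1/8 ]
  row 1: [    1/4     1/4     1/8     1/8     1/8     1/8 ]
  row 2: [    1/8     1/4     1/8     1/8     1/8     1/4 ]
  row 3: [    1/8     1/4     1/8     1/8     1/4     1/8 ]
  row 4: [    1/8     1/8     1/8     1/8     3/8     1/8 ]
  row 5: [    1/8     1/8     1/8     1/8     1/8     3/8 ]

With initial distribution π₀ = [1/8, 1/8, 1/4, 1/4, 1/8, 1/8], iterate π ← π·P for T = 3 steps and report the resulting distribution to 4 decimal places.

π = [0.1692, 0.1816, 0.1250, 0.1462, 0.1904, 0.1875]

t=0: π = [0.1250, 0.1250, 0.2500, 0.2500, 0.1250, 0.1250]
t=1: π = [0.1563, 0.2031, 0.1250, 0.1406, 0.1875, 0.1875]
t=2: π = [0.1699, 0.1836, 0.1250, 0.1445, 0.1895, 0.1875]
t=3: π = [0.1692, 0.1816, 0.1250, 0.1462, 0.1904, 0.1875]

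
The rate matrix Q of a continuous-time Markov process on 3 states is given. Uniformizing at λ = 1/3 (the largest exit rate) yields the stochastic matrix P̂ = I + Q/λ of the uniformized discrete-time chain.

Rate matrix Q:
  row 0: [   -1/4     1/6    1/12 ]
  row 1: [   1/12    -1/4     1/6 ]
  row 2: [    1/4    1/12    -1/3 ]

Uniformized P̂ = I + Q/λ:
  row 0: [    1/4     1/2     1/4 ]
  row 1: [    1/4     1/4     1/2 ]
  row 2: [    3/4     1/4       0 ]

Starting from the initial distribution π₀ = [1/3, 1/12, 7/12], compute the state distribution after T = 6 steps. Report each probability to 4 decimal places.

π = [0.3857, 0.3455, 0.2687]

t=0: π = [0.3333, 0.0833, 0.5833]
t=1: π = [0.5417, 0.3333, 0.1250]
t=2: π = [0.3125, 0.3854, 0.3021]
t=3: π = [0.4010, 0.3281, 0.2708]
t=4: π = [0.3854, 0.3503, 0.2643]
t=5: π = [0.3822, 0.3464, 0.2715]
t=6: π = [0.3857, 0.3455, 0.2687]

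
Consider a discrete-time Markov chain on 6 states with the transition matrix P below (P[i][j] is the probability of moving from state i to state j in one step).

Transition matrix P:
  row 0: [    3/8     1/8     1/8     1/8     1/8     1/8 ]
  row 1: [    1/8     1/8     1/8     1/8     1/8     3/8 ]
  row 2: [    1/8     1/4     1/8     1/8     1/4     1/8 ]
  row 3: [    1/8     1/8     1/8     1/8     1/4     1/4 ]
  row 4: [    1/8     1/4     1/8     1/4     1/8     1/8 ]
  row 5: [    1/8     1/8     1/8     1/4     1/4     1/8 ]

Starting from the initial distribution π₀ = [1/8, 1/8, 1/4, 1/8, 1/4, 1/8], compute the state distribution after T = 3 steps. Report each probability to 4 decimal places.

π = [0.1660, 0.1636, 0.1250, 0.1721, 0.1860, 0.1873]

t=0: π = [0.1250, 0.1250, 0.2500, 0.1250, 0.2500, 0.1250]
t=1: π = [0.1563, 0.1875, 0.1250, 0.1719, 0.1875, 0.1719]
t=2: π = [0.1641, 0.1641, 0.1250, 0.1699, 0.1836, 0.1934]
t=3: π = [0.1660, 0.1636, 0.1250, 0.1721, 0.1860, 0.1873]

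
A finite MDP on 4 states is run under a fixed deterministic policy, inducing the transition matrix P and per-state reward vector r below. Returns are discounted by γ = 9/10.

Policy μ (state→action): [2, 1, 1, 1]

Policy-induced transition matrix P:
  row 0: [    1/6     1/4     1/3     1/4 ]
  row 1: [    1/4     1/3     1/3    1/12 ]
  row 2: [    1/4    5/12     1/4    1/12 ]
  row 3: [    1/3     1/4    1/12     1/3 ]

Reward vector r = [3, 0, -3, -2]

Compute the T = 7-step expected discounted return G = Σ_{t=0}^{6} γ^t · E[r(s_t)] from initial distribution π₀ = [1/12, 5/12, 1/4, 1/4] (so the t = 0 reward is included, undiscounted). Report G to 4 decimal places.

t=0: π = [0.0833, 0.4167, 0.2500, 0.2500], E[r] = -1.0000, γ^t·E[r] = -1.000000, running G = -1.000000
t=1: π = [0.2639, 0.3264, 0.2500, 0.1597], E[r] = -0.2778, γ^t·E[r] = -0.250000, running G = -1.250000
t=2: π = [0.2413, 0.3189, 0.2726, 0.1672], E[r] = -0.4282, γ^t·E[r] = -0.346875, running G = -1.596875
t=3: π = [0.2438, 0.3220, 0.2688, 0.1654], E[r] = -0.4057, γ^t·E[r] = -0.295734, running G = -1.892609
t=4: π = [0.2435, 0.3216, 0.2696, 0.1653], E[r] = -0.4090, γ^t·E[r] = -0.268355, running G = -2.160964
t=5: π = [0.2435, 0.3217, 0.2695, 0.1652], E[r] = -0.4086, γ^t·E[r] = -0.241293, running G = -2.402257
t=6: π = [0.2435, 0.3217, 0.2696, 0.1652], E[r] = -0.4087, γ^t·E[r] = -0.217198, running G = -2.619455

G = -2.6195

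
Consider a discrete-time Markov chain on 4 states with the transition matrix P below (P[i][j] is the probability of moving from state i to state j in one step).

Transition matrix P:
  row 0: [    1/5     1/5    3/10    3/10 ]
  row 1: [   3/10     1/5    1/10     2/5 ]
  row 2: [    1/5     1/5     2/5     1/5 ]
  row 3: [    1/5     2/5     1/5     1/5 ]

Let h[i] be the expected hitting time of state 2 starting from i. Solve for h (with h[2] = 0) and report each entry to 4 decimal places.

h = [4.5763, 5.5508, 0.0000, 5.1695]

First-step conditioning: h[2] = 0; for i ≠ 2, h[i] = 1 + Σ_k P[i][k]·h[k].
  h[0] = 1 + 1/5·h[0] + 1/5·h[1] + 3/10·h[3]
  h[1] = 1 + 3/10·h[0] + 1/5·h[1] + 2/5·h[3]
  h[3] = 1 + 1/5·h[0] + 2/5·h[1] + 1/5·h[3]
Solving the 3×3 linear system over states ≠ 2 gives exactly h = [270/59, 655/118, 0, 305/59] (h[2] = 0 is the target).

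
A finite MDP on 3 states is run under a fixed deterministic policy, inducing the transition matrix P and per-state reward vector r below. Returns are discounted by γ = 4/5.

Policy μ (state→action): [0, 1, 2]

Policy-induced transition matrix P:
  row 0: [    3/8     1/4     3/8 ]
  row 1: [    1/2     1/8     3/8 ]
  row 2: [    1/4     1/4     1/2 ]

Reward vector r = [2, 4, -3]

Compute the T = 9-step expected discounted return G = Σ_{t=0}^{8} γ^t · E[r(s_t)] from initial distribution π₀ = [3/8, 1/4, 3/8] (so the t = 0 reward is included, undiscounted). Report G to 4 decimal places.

G = 1.6537

t=0: π = [0.3750, 0.2500, 0.3750], E[r] = 0.6250, γ^t·E[r] = 0.625000, running G = 0.625000
t=1: π = [0.3594, 0.2188, 0.4219], E[r] = 0.3281, γ^t·E[r] = 0.262500, running G = 0.887500
t=2: π = [0.3496, 0.2227, 0.4277], E[r] = 0.3066, γ^t·E[r] = 0.196250, running G = 1.083750
t=3: π = [0.3494, 0.2222, 0.4285], E[r] = 0.3020, γ^t·E[r] = 0.154625, running G = 1.238375
t=4: π = [0.3492, 0.2222, 0.4286], E[r] = 0.3017, γ^t·E[r] = 0.123563, running G = 1.361938
t=5: π = [0.3492, 0.2222, 0.4286], E[r] = 0.3016, γ^t·E[r] = 0.098826, running G = 1.460764
t=6: π = [0.3492, 0.2222, 0.4286], E[r] = 0.3016, γ^t·E[r] = 0.079060, running G = 1.539823
t=7: π = [0.3492, 0.2222, 0.4286], E[r] = 0.3016, γ^t·E[r] = 0.063247, running G = 1.603071
t=8: π = [0.3492, 0.2222, 0.4286], E[r] = 0.3016, γ^t·E[r] = 0.050598, running G = 1.653669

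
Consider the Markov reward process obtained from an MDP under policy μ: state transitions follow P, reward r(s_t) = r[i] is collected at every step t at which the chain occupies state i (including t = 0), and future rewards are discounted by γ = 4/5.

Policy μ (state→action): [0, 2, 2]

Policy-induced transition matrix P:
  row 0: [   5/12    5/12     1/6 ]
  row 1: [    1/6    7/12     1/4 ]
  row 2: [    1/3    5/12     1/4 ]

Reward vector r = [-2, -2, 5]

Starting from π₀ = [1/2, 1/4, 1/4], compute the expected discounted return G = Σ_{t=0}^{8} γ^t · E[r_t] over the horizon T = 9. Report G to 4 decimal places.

t=0: π = [0.5000, 0.2500, 0.2500], E[r] = -0.2500, γ^t·E[r] = -0.250000, running G = -0.250000
t=1: π = [0.3333, 0.4583, 0.2083], E[r] = -0.5417, γ^t·E[r] = -0.433333, running G = -0.683333
t=2: π = [0.2847, 0.4931, 0.2222], E[r] = -0.4444, γ^t·E[r] = -0.284444, running G = -0.967778
t=3: π = [0.2749, 0.4988, 0.2263], E[r] = -0.4161, γ^t·E[r] = -0.213037, running G = -1.180815
t=4: π = [0.2731, 0.4998, 0.2271], E[r] = -0.4103, γ^t·E[r] = -0.168079, running G = -1.348894
t=5: π = [0.2728, 0.5000, 0.2272], E[r] = -0.4093, γ^t·E[r] = -0.134122, running G = -1.483016
t=6: π = [0.2727, 0.5000, 0.2273], E[r] = -0.4091, γ^t·E[r] = -0.107250, running G = -1.590266
t=7: π = [0.2727, 0.5000, 0.2273], E[r] = -0.4091, γ^t·E[r] = -0.085794, running G = -1.676060
t=8: π = [0.2727, 0.5000, 0.2273], E[r] = -0.4091, γ^t·E[r] = -0.068634, running G = -1.744694

G = -1.7447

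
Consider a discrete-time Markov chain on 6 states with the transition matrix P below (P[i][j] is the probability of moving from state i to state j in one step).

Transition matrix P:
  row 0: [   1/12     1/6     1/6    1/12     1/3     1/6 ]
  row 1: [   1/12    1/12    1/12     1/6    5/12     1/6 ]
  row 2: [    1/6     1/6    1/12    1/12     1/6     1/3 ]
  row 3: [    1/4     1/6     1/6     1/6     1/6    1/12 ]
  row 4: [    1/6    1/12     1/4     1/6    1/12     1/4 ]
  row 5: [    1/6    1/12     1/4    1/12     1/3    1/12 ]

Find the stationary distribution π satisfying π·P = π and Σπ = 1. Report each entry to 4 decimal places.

Balance equations π_j = Σ_i π_i·P[i][j]:
  π_0 = 1/12·π_0 + 1/12·π_1 + 1/6·π_2 + 1/4·π_3 + 1/6·π_4 + 1/6·π_5
  π_1 = 1/6·π_0 + 1/12·π_1 + 1/6·π_2 + 1/6·π_3 + 1/12·π_4 + 1/12·π_5
  π_2 = 1/6·π_0 + 1/12·π_1 + 1/12·π_2 + 1/6·π_3 + 1/4·π_4 + 1/4·π_5
  π_3 = 1/12·π_0 + 1/6·π_1 + 1/12·π_2 + 1/6·π_3 + 1/6·π_4 + 1/12·π_5
  π_4 = 1/3·π_0 + 5/12·π_1 + 1/6·π_2 + 1/6·π_3 + 1/12·π_4 + 1/3·π_5
  normalize: π_0 + π_1 + π_2 + π_3 + π_4 + π_5 = 1
Solving the linear system gives exactly π = [56664/367937, 44595/367937, 65186/367937, 45353/367937, 86351/367937, 69788/367937].

π = [0.1540, 0.1212, 0.1772, 0.1233, 0.2347, 0.1897]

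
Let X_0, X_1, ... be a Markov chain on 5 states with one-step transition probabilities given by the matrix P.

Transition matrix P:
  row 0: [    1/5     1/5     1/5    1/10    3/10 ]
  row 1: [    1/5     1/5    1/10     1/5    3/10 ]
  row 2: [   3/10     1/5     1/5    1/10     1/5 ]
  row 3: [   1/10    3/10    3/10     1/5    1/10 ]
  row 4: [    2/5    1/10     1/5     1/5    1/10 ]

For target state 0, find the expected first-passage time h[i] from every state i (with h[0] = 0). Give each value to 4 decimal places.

First-step conditioning: h[0] = 0; for i ≠ 0, h[i] = 1 + Σ_k P[i][k]·h[k].
  h[1] = 1 + 1/5·h[1] + 1/10·h[2] + 1/5·h[3] + 3/10·h[4]
  h[2] = 1 + 1/5·h[1] + 1/5·h[2] + 1/10·h[3] + 1/5·h[4]
  h[3] = 1 + 3/10·h[1] + 3/10·h[2] + 1/5·h[3] + 1/10·h[4]
  h[4] = 1 + 1/10·h[1] + 1/5·h[2] + 1/5·h[3] + 1/10·h[4]
Solving the 4×4 linear system over states ≠ 0 gives exactly h = [0, 11120/2671, 9960/2671, 12390/2671, 9170/2671] (h[0] = 0 is the target).

h = [0.0000, 4.1632, 3.7289, 4.6387, 3.4332]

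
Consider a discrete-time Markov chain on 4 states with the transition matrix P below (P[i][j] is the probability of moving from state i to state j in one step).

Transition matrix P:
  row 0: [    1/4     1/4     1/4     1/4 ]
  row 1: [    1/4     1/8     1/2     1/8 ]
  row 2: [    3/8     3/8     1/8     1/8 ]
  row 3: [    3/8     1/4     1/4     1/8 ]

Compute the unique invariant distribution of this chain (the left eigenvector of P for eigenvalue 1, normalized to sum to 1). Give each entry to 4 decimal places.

Balance equations π_j = Σ_i π_i·P[i][j]:
  π_0 = 1/4·π_0 + 1/4·π_1 + 3/8·π_2 + 3/8·π_3
  π_1 = 1/4·π_0 + 1/8·π_1 + 3/8·π_2 + 1/4·π_3
  π_2 = 1/4·π_0 + 1/2·π_1 + 1/8·π_2 + 1/4·π_3
  normalize: π_0 + π_1 + π_2 + π_3 = 1
Solving the linear system gives exactly π = [217/711, 20/79, 22/79, 116/711].

π = [0.3052, 0.2532, 0.2785, 0.1632]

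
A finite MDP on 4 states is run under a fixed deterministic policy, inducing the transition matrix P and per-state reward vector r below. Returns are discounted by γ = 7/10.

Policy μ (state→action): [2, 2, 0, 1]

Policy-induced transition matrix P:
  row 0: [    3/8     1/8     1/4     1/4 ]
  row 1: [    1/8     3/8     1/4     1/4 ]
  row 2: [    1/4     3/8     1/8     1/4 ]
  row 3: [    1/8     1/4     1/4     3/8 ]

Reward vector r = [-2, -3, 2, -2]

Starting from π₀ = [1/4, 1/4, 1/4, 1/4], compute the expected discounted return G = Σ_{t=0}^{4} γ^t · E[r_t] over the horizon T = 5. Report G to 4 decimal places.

G = -3.7335

t=0: π = [0.2500, 0.2500, 0.2500, 0.2500], E[r] = -1.2500, γ^t·E[r] = -1.250000, running G = -1.250000
t=1: π = [0.2188, 0.2813, 0.2188, 0.2813], E[r] = -1.4063, γ^t·E[r] = -0.984375, running G = -2.234375
t=2: π = [0.2070, 0.2852, 0.2227, 0.2852], E[r] = -1.3945, γ^t·E[r] = -0.683320, running G = -2.917695
t=3: π = [0.2046, 0.2876, 0.2222, 0.2856], E[r] = -1.3989, γ^t·E[r] = -0.479832, running G = -3.397527
t=4: π = [0.2039, 0.2881, 0.2222, 0.2857], E[r] = -1.3992, γ^t·E[r] = -0.335955, running G = -3.733482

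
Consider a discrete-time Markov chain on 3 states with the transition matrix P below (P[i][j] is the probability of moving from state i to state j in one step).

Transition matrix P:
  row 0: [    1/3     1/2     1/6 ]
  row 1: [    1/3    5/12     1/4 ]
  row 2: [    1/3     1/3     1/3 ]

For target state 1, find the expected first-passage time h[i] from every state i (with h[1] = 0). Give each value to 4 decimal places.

h = [2.1429, 0.0000, 2.5714]

First-step conditioning: h[1] = 0; for i ≠ 1, h[i] = 1 + Σ_k P[i][k]·h[k].
  h[0] = 1 + 1/3·h[0] + 1/6·h[2]
  h[2] = 1 + 1/3·h[0] + 1/3·h[2]
Solving the 2×2 linear system over states ≠ 1 gives exactly h = [15/7, 0, 18/7] (h[1] = 0 is the target).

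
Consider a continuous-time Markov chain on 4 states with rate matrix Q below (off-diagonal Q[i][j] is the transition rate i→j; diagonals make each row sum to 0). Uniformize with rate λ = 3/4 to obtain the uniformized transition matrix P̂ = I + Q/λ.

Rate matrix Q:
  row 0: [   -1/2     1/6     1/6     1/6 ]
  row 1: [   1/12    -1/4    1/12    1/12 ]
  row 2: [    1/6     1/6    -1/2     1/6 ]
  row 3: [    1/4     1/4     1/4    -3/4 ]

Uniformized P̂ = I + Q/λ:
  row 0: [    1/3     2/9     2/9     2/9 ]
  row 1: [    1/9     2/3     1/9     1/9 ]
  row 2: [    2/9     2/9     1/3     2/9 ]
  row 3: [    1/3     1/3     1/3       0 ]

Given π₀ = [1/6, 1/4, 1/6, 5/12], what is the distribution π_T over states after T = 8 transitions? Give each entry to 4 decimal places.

π = [0.2143, 0.4284, 0.2143, 0.1429]

t=0: π = [0.1667, 0.2500, 0.1667, 0.4167]
t=1: π = [0.2593, 0.3796, 0.2593, 0.1019]
t=2: π = [0.2202, 0.4023, 0.2202, 0.1574]
t=3: π = [0.2195, 0.4185, 0.2195, 0.1425]
t=4: π = [0.2159, 0.4241, 0.2159, 0.1440]
t=5: π = [0.2151, 0.4267, 0.2151, 0.1431]
t=6: π = [0.2146, 0.4278, 0.2146, 0.1430]
t=7: π = [0.2144, 0.4282, 0.2144, 0.1429]
t=8: π = [0.2143, 0.4284, 0.2143, 0.1429]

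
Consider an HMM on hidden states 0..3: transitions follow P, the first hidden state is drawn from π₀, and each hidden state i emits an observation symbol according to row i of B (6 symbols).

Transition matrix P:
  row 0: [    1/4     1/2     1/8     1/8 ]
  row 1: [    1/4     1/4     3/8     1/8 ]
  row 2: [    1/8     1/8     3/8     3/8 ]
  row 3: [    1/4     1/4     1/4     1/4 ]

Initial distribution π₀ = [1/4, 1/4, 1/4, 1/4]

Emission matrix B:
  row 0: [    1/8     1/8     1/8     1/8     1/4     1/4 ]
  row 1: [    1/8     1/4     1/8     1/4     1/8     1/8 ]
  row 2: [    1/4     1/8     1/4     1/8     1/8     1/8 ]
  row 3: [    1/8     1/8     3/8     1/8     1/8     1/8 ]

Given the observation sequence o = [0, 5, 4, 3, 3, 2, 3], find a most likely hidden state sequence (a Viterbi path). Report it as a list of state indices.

path = [2, 3, 0, 1, 2, 3, 1]

t=0: δ = [3.125e-02, 3.125e-02, 6.250e-02, 3.125e-02]  (obs o_0=0)
t=1: δ = [1.953e-03, 1.953e-03, 2.930e-03, 2.930e-03]  ψ = [0, 0, 2, 2]  (obs o_1=5)
t=2: δ = [1.831e-04, 1.221e-04, 1.373e-04, 1.373e-04]  ψ = [3, 0, 2, 2]  (obs o_2=4)
t=3: δ = [5.722e-06, 2.289e-05, 6.437e-06, 6.437e-06]  ψ = [0, 0, 2, 2]  (obs o_3=3)
t=4: δ = [7.153e-07, 1.431e-06, 1.073e-06, 3.576e-07]  ψ = [1, 1, 1, 1]  (obs o_4=3)
t=5: δ = [4.470e-08, 4.470e-08, 1.341e-07, 1.509e-07]  ψ = [1, 0, 1, 2]  (obs o_5=2)
t=6: δ = [4.715e-09, 9.430e-09, 6.286e-09, 6.286e-09]  ψ = [3, 3, 2, 2]  (obs o_6=3)
backtrack: best end state = 1; path = [2, 3, 0, 1, 2, 3, 1]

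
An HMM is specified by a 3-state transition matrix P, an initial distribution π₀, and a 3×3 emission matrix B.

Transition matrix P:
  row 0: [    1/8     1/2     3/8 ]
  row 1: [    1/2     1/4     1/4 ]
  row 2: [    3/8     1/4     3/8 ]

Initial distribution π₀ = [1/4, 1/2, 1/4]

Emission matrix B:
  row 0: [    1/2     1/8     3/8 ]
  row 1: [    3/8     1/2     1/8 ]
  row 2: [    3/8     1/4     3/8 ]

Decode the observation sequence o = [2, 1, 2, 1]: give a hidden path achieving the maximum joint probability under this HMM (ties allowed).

path = [0, 1, 0, 1]

t=0: δ = [9.375e-02, 6.250e-02, 9.375e-02]  (obs o_0=2)
t=1: δ = [4.395e-03, 2.344e-02, 8.789e-03]  ψ = [2, 0, 0]  (obs o_1=1)
t=2: δ = [4.395e-03, 7.324e-04, 2.197e-03]  ψ = [1, 1, 1]  (obs o_2=2)
t=3: δ = [1.030e-04, 1.099e-03, 4.120e-04]  ψ = [2, 0, 0]  (obs o_3=1)
backtrack: best end state = 1; path = [0, 1, 0, 1]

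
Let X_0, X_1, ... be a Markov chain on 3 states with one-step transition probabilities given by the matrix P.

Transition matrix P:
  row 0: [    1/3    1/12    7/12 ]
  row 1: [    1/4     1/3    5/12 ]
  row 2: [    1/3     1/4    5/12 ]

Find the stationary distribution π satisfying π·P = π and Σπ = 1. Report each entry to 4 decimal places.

π = [0.3154, 0.2154, 0.4692]

Balance equations π_j = Σ_i π_i·P[i][j]:
  π_0 = 1/3·π_0 + 1/4·π_1 + 1/3·π_2
  π_1 = 1/12·π_0 + 1/3·π_1 + 1/4·π_2
  normalize: π_0 + π_1 + π_2 = 1
Solving the linear system gives exactly π = [41/130, 14/65, 61/130].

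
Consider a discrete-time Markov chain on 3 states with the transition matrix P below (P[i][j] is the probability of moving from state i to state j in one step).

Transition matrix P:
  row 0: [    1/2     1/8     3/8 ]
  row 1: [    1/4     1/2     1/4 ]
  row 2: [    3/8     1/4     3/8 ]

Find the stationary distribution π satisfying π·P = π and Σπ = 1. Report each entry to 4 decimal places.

π = [0.3902, 0.2683, 0.3415]

Balance equations π_j = Σ_i π_i·P[i][j]:
  π_0 = 1/2·π_0 + 1/4·π_1 + 3/8·π_2
  π_1 = 1/8·π_0 + 1/2·π_1 + 1/4·π_2
  normalize: π_0 + π_1 + π_2 = 1
Solving the linear system gives exactly π = [16/41, 11/41, 14/41].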